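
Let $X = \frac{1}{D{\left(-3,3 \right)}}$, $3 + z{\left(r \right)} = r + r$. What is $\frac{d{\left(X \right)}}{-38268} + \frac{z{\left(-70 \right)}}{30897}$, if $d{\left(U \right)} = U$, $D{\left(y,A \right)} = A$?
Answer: $- \frac{1827541}{394122132} \approx -0.004637$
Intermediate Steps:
$z{\left(r \right)} = -3 + 2 r$ ($z{\left(r \right)} = -3 + \left(r + r\right) = -3 + 2 r$)
$X = \frac{1}{3} \approx 0.33333$
$\frac{d{\left(X \right)}}{-38268} + \frac{z{\left(-70 \right)}}{30897} = \frac{1}{3 \left(-38268\right)} + \frac{-3 + 2 \left(-70\right)}{30897} = \frac{1}{3} \left(- \frac{1}{38268}\right) + \left(-3 - 140\right) \frac{1}{30897} = - \frac{1}{114804} - \frac{143}{30897} = - \frac{1827541}{394122132}$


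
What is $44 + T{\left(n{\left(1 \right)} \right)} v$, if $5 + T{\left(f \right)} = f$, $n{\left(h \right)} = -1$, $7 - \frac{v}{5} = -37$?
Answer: $-1276$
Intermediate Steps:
$v = 220$ ($v = 35 - -185 = 35 + 185 = 220$)
$T{\left(f \right)} = -5 + f$
$44 + T{\left(n{\left(1 \right)} \right)} v = 44 + \left(-5 - 1\right) 220 = 44 - 1320 = -1276$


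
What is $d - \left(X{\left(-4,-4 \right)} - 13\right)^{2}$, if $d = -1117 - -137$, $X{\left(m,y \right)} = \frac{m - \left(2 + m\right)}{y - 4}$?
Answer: $- \frac{18281}{16} \approx -1142.6$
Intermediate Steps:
$X{\left(m,y \right)} = - \frac{2}{-4 + y}$
$d = -980$ ($d = -1117 + \left(-15 + 152\right) = -1117 + 137 = -980$)
$d - \left(X{\left(-4,-4 \right)} - 13\right)^{2} = -980 - \left(- \frac{2}{-4 - 4} - 13\right)^{2} = -980 - \left(- \frac{2}{-8} - 13\right)^{2} = -980 - \left(\left(-2\right) \left(- \frac{1}{8}\right) - 13\right)^{2} = -980 - \left(\frac{1}{4} - 13\right)^{2} = -980 - \left(- \frac{51}{4}\right)^{2} = -980 - \frac{2601}{16} = - \frac{18281}{16}$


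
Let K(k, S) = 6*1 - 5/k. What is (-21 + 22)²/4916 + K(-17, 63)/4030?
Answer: 297261/168397580 ≈ 0.0017652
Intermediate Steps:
K(k, S) = 6 - 5/k
(-21 + 22)²/4916 + K(-17, 63)/4030 = (-21 + 22)²/4916 + (6 - 5/(-17))/4030 = 1²*(1/4916) + (6 - 5*(-1/17))*(1/4030) = 1*(1/4916) + (6 + 5/17)*(1/4030) = 1/4916 + (107/17)*(1/4030) = 1/4916 + 107/68510 = 297261/168397580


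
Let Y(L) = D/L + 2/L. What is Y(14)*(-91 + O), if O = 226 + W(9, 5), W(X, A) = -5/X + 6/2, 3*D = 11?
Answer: 21029/378 ≈ 55.632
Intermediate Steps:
D = 11/3 (D = (1/3)*11 = 11/3 ≈ 3.6667)
W(X, A) = 3 - 5/X (W(X, A) = -5/X + 6*(1/2) = -5/X + 3 = 3 - 5/X)
O = 2056/9 (O = 226 + (3 - 5/9) = 226 + 22/9 = 2056/9 ≈ 228.44)
Y(L) = 17/(3*L) (Y(L) = 11/(3*L) + 2/L = 17/(3*L))
Y(14)*(-91 + O) = ((17/3)/14)*(-91 + 2056/9) = ((17/3)*(1/14))*(1237/9) = (17/42)*(1237/9) = 21029/378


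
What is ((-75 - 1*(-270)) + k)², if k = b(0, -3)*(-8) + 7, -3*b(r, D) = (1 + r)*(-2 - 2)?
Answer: 329476/9 ≈ 36608.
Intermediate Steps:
b(r, D) = 4/3 + 4*r/3 (b(r, D) = -(1 + r)*(-2 - 2)/3 = -(1 + r)*(-4)/3 = -(-4 - 4*r)/3 = 4/3 + 4*r/3)
k = -11/3 (k = (4/3 + (4/3)*0)*(-8) + 7 = (4/3 + 0)*(-8) + 7 = (4/3)*(-8) + 7 = -32/3 + 7 = -11/3 ≈ -3.6667)
((-75 - 1*(-270)) + k)² = ((-75 - 1*(-270)) - 11/3)² = ((-75 + 270) - 11/3)² = (195 - 11/3)² = (574/3)² = 329476/9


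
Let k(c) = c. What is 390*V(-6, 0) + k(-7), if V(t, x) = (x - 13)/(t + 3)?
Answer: 1683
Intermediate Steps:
V(t, x) = (-13 + x)/(3 + t)
390*V(-6, 0) + k(-7) = 390*((-13 + 0)/(3 - 6)) - 7 = 390*(-13/(-3)) - 7 = 390*(-⅓*(-13)) - 7 = 390*(13/3) - 7 = 1690 - 7 = 1683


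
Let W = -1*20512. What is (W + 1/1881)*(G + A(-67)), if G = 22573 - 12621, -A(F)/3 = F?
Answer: -35612174533/171 ≈ -2.0826e+8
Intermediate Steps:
A(F) = -3*F
G = 9952
W = -20512
(W + 1/1881)*(G + A(-67)) = (-20512 + 1/1881)*(9952 - 3*(-67)) = (-20512 + 1/1881)*(9952 + 201) = -38583071/1881*10153 = -35612174533/171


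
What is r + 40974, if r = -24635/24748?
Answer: 1013999917/24748 ≈ 40973.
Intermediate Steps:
r = -24635/24748 (r = -24635*1/24748 = -24635/24748 ≈ -0.99543)
r + 40974 = -24635/24748 + 40974 = 1013999917/24748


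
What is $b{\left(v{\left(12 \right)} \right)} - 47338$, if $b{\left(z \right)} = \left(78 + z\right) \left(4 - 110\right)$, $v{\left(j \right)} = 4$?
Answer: $-56030$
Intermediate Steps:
$b{\left(z \right)} = -8268 - 106 z$ ($b{\left(z \right)} = \left(78 + z\right) \left(-106\right) = -8268 - 106 z$)
$b{\left(v{\left(12 \right)} \right)} - 47338 = \left(-8268 - 424\right) - 47338 = -8692 - 47338 = -56030$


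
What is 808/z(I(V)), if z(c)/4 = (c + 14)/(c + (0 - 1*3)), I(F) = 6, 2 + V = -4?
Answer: 303/10 ≈ 30.300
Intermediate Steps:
V = -6 (V = -2 - 4 = -6)
z(c) = 4*(14 + c)/(-3 + c) (z(c) = 4*((c + 14)/(c + (0 - 1*3))) = 4*((14 + c)/(c + (0 - 3))) = 4*((14 + c)/(c - 3)) = 4*((14 + c)/(-3 + c)) = 4*(14 + c)/(-3 + c))
808/z(I(V)) = 808/((4*(14 + 6)/(-3 + 6))) = 808/((4*20/3)) = 808/((4*(⅓)*20)) = 808/(80/3) = 808*(3/80) = 303/10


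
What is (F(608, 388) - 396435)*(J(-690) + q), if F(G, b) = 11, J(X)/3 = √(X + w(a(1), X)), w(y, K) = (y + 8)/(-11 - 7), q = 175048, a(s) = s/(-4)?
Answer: -69393228352 - 99106*I*√99422 ≈ -6.9393e+10 - 3.1249e+7*I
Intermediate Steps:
a(s) = -s/4 (a(s) = s*(-¼) = -s/4)
w(y, K) = -4/9 - y/18 (w(y, K) = (8 + y)/(-18) = (8 + y)*(-1/18) = -4/9 - y/18)
J(X) = 3*√(-31/72 + X) (J(X) = 3*√(X + (-4/9 - (-1)/72)) = 3*√(X + (-4/9 - 1/18*(-¼))) = 3*√(X + (-4/9 + 1/72)) = 3*√(X - 31/72) = 3*√(-31/72 + X))
(F(608, 388) - 396435)*(J(-690) + q) = (11 - 396435)*(√(-62 + 144*(-690))/4 + 175048) = -396424*(√(-62 - 99360)/4 + 175048) = -396424*(√(-99422)/4 + 175048) = -396424*((I*√99422)/4 + 175048) = -396424*(I*√99422/4 + 175048) = -396424*(175048 + I*√99422/4) = -69393228352 - 99106*I*√99422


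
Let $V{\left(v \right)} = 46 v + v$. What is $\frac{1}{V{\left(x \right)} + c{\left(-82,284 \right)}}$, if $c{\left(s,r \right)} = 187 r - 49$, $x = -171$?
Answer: $\frac{1}{45022} \approx 2.2211 \cdot 10^{-5}$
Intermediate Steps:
$V{\left(v \right)} = 47 v$
$c{\left(s,r \right)} = -49 + 187 r$
$\frac{1}{V{\left(x \right)} + c{\left(-82,284 \right)}} = \frac{1}{47 \left(-171\right) + \left(-49 + 187 \cdot 284\right)} = \frac{1}{-8037 + \left(-49 + 53108\right)} = \frac{1}{-8037 + 53059} = \frac{1}{45022}$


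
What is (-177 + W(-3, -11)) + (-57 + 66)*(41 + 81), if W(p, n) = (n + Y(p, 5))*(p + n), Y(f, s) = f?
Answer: 1117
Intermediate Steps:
W(p, n) = (n + p)² (W(p, n) = (n + p)*(p + n) = (n + p)*(n + p) = (n + p)²)
(-177 + W(-3, -11)) + (-57 + 66)*(41 + 81) = (-177 + ((-11)² + (-3)² + 2*(-11)*(-3))) + (-57 + 66)*(41 + 81) = (-177 + (121 + 9 + 66)) + 9*122 = (-177 + 196) + 1098 = 19 + 1098 = 1117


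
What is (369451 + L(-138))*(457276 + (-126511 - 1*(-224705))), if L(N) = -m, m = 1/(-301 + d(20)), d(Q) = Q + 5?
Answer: 28320214959595/138 ≈ 2.0522e+11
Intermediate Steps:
d(Q) = 5 + Q
m = -1/276 (m = 1/(-301 + (5 + 20)) = 1/(-301 + 25) = 1/(-276) = -1/276 ≈ -0.0036232)
L(N) = 1/276 (L(N) = -1*(-1/276) = 1/276)
(369451 + L(-138))*(457276 + (-126511 - 1*(-224705))) = (369451 + 1/276)*(457276 + (-126511 - 1*(-224705))) = 101968477*(457276 + (-126511 + 224705))/276 = 101968477*(457276 + 98194)/276 = (101968477/276)*555470 = 28320214959595/138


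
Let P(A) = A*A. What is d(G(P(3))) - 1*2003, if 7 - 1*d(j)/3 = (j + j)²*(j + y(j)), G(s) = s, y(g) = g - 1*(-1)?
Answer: -20450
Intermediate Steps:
y(g) = 1 + g (y(g) = g + 1 = 1 + g)
P(A) = A²
d(j) = 21 - 12*j²*(1 + 2*j) (d(j) = 21 - 3*(j + j)²*(j + (1 + j)) = 21 - 3*(2*j)²*(1 + 2*j) = 21 - 3*4*j²*(1 + 2*j) = 21 - 12*j²*(1 + 2*j))
d(G(P(3))) - 1*2003 = (21 - 24*(3²)³ - 12*(3²)²) - 1*2003 = (21 - 24*9³ - 12*9²) - 2003 = (21 - 24*729 - 12*81) - 2003 = (21 - 17496 - 972) - 2003 = -18447 - 2003 = -20450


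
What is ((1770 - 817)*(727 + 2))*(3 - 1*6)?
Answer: -2084211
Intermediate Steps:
((1770 - 817)*(727 + 2))*(3 - 1*6) = (953*729)*(3 - 6) = 694737*(-3) = -2084211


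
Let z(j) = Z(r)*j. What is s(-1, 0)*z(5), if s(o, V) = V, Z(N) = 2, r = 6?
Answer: 0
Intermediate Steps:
z(j) = 2*j
s(-1, 0)*z(5) = 0*(2*5) = 0*10 = 0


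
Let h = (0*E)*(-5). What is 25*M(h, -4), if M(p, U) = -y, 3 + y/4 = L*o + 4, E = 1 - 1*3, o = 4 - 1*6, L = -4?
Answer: -900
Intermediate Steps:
o = -2 (o = 4 - 6 = -2)
E = -2 (E = 1 - 3 = -2)
h = 0 (h = (0*(-2))*(-5) = 0*(-5) = 0)
y = 36 (y = -12 + 4*(-4*(-2) + 4) = -12 + 4*(8 + 4) = -12 + 4*12 = -12 + 48 = 36)
M(p, U) = -36 (M(p, U) = -1*36 = -36)
25*M(h, -4) = 25*(-36) = -900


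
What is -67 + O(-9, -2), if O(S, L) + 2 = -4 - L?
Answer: -71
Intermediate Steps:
O(S, L) = -6 - L (O(S, L) = -2 + (-4 - L) = -6 - L)
-67 + O(-9, -2) = -67 + (-6 - 1*(-2)) = -67 + (-6 + 2) = -67 - 4 = -71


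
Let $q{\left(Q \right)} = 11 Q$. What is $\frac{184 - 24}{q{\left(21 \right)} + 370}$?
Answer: $\frac{160}{601} \approx 0.26622$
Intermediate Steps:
$\frac{184 - 24}{q{\left(21 \right)} + 370} = \frac{184 - 24}{11 \cdot 21 + 370} = \frac{160}{231 + 370} = \frac{160}{601}$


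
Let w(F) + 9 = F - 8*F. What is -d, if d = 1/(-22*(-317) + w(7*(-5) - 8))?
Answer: -1/7266 ≈ -0.00013763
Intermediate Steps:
w(F) = -9 - 7*F (w(F) = -9 + (F - 8*F) = -9 - 7*F)
d = 1/7266 (d = 1/(-22*(-317) + (-9 - 7*(7*(-5) - 8))) = 1/(6974 + (-9 - 7*(-35 - 8))) = 1/(6974 + (-9 - 7*(-43))) = 1/(6974 + (-9 + 301)) = 1/(6974 + 292) = 1/7266 ≈ 0.00013763)
-d = -1*1/7266 = -1/7266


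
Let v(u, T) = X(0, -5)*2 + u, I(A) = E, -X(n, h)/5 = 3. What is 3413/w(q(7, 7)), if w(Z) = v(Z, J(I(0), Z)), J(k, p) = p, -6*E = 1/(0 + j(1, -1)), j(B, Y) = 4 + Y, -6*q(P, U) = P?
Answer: -20478/187 ≈ -109.51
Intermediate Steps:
q(P, U) = -P/6
X(n, h) = -15 (X(n, h) = -5*3 = -15)
E = -1/18 (E = -1/(6*(0 + (4 - 1))) = -1/(6*(0 + 3)) = -⅙/3 = -⅙*⅓ = -1/18 ≈ -0.055556)
I(A) = -1/18
v(u, T) = -30 + u (v(u, T) = -15*2 + u = -30 + u)
w(Z) = -30 + Z
3413/w(q(7, 7)) = 3413/(-30 - ⅙*7) = 3413/(-30 - 7/6) = 3413/(-187/6) = 3413*(-6/187) = -20478/187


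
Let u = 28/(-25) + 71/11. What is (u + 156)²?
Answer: 1968430689/75625 ≈ 26029.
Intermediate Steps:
u = 1467/275 (u = 28*(-1/25) + 71*(1/11) = -28/25 + 71/11 = 1467/275 ≈ 5.3345)
(u + 156)² = (1467/275 + 156)² = (44367/275)² = 1968430689/75625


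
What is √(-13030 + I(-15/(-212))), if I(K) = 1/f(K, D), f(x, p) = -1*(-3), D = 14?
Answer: I*√117267/3 ≈ 114.15*I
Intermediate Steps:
f(x, p) = 3
I(K) = ⅓ (I(K) = 1/3 = ⅓)
√(-13030 + I(-15/(-212))) = √(-13030 + ⅓) = √(-39089/3) = I*√117267/3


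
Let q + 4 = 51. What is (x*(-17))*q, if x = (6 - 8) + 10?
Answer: -6392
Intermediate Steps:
q = 47 (q = -4 + 51 = 47)
x = 8 (x = -2 + 10 = 8)
(x*(-17))*q = (8*(-17))*47 = -136*47 = -6392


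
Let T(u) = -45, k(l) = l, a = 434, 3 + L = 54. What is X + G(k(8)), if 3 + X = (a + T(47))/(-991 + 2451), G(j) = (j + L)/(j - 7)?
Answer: 82149/1460 ≈ 56.266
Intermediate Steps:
L = 51 (L = -3 + 54 = 51)
G(j) = (51 + j)/(-7 + j) (G(j) = (j + 51)/(j - 7) = (51 + j)/(-7 + j))
X = -3991/1460 (X = -3 + (434 - 45)/(-991 + 2451) = -3 + 389/1460 = -3991/1460 ≈ -2.7336)
X + G(k(8)) = -3991/1460 + (51 + 8)/(-7 + 8) = -3991/1460 + 59/1 = -3991/1460 + 1*59 = -3991/1460 + 59 = 82149/1460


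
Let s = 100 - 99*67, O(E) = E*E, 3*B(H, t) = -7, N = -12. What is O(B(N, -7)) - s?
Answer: 58846/9 ≈ 6538.4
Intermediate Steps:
B(H, t) = -7/3 (B(H, t) = (⅓)*(-7) = -7/3)
O(E) = E²
s = -6533 (s = 100 - 6633 = -6533)
O(B(N, -7)) - s = (-7/3)² - 1*(-6533) = 49/9 + 6533 = 58846/9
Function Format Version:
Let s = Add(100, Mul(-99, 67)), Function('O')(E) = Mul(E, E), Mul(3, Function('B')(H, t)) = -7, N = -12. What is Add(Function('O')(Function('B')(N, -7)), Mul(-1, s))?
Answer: Rational(58846, 9) ≈ 6538.4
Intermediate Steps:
Function('B')(H, t) = Rational(-7, 3) (Function('B')(H, t) = Mul(Rational(1, 3), -7) = Rational(-7, 3))
Function('O')(E) = Pow(E, 2)
s = -6533 (s = Add(100, -6633) = -6533)
Add(Function('O')(Function('B')(N, -7)), Mul(-1, s)) = Add(Pow(Rational(-7, 3), 2), Mul(-1, -6533)) = Add(Rational(49, 9), 6533) = Rational(58846, 9)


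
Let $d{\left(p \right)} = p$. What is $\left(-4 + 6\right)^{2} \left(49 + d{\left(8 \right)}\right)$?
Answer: $228$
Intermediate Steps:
$\left(-4 + 6\right)^{2} \left(49 + d{\left(8 \right)}\right) = \left(-4 + 6\right)^{2} \left(49 + 8\right) = 2^{2} \cdot 57 = 4 \cdot 57 = 228$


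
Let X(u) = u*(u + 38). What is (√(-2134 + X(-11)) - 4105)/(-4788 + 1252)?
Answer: 4105/3536 - I*√2431/3536 ≈ 1.1609 - 0.013944*I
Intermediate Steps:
X(u) = u*(38 + u)
(√(-2134 + X(-11)) - 4105)/(-4788 + 1252) = (√(-2134 - 11*(38 - 11)) - 4105)/(-4788 + 1252) = (√(-2134 - 11*27) - 4105)/(-3536) = (√(-2134 - 297) - 4105)*(-1/3536) = (√(-2431) - 4105)*(-1/3536) = (I*√2431 - 4105)*(-1/3536) = (-4105 + I*√2431)*(-1/3536) = 4105/3536 - I*√2431/3536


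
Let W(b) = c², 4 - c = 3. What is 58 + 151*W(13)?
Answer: 209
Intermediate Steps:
c = 1 (c = 4 - 1*3 = 4 - 3 = 1)
W(b) = 1 (W(b) = 1² = 1)
58 + 151*W(13) = 58 + 151*1 = 58 + 151 = 209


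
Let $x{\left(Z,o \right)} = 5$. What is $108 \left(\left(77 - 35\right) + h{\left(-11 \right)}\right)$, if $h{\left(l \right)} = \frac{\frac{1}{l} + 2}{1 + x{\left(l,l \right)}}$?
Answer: $\frac{50274}{11} \approx 4570.4$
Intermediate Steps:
$h{\left(l \right)} = \frac{1}{3} + \frac{1}{6 l}$ ($h{\left(l \right)} = \frac{\frac{1}{l} + 2}{1 + 5} = \frac{2 + \frac{1}{l}}{6} = \left(2 + \frac{1}{l}\right) \frac{1}{6} = \frac{1}{3} + \frac{1}{6 l}$)
$108 \left(\left(77 - 35\right) + h{\left(-11 \right)}\right) = 108 \left(\left(77 - 35\right) + \frac{1 + 2 \left(-11\right)}{6 \left(-11\right)}\right) = 108 \left(42 + \frac{1}{6} \left(- \frac{1}{11}\right) \left(1 - 22\right)\right) = 108 \left(42 + \frac{1}{6} \left(- \frac{1}{11}\right) \left(-21\right)\right) = 108 \left(42 + \frac{7}{22}\right) = 108 \cdot \frac{931}{22} = \frac{50274}{11}$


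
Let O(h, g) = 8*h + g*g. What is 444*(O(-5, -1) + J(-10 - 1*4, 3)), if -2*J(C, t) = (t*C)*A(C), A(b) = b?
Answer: -147852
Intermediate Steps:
O(h, g) = g² + 8*h (O(h, g) = 8*h + g² = g² + 8*h)
J(C, t) = -t*C²/2 (J(C, t) = -t*C*C/2 = -C*t*C/2 = -t*C²/2)
444*(O(-5, -1) + J(-10 - 1*4, 3)) = 444*(((-1)² + 8*(-5)) - ½*3*(-10 - 1*4)²) = 444*((1 - 40) - ½*3*(-10 - 4)²) = 444*(-39 - ½*3*(-14)²) = 444*(-39 - ½*3*196) = 444*(-39 - 294) = 444*(-333) = -147852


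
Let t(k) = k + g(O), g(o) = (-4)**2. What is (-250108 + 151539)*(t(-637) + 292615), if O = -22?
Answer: -28781556586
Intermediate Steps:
g(o) = 16
t(k) = 16 + k (t(k) = k + 16 = 16 + k)
(-250108 + 151539)*(t(-637) + 292615) = (-250108 + 151539)*((16 - 637) + 292615) = -98569*(-621 + 292615) = -98569*291994 = -28781556586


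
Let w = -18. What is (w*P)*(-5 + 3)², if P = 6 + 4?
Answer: -720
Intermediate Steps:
P = 10
(w*P)*(-5 + 3)² = (-18*10)*(-5 + 3)² = -180*(-2)² = -180*4 = -720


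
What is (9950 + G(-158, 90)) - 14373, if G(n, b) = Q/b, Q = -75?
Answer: -26543/6 ≈ -4423.8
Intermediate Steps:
G(n, b) = -75/b
(9950 + G(-158, 90)) - 14373 = (9950 - 75/90) - 14373 = (9950 - 75*1/90) - 14373 = (9950 - 5/6) - 14373 = 59695/6 - 14373 = -26543/6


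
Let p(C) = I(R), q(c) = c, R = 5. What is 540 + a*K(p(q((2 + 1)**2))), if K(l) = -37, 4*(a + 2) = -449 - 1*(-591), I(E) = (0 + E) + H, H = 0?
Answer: -1399/2 ≈ -699.50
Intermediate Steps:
I(E) = E (I(E) = (0 + E) + 0 = E + 0 = E)
p(C) = 5
a = 67/2 (a = -2 + (-449 - 1*(-591))/4 = -2 + (-449 + 591)/4 = -2 + (1/4)*142 = -2 + 71/2 = 67/2 ≈ 33.500)
540 + a*K(p(q((2 + 1)**2))) = 540 + (67/2)*(-37) = 540 - 2479/2 = -1399/2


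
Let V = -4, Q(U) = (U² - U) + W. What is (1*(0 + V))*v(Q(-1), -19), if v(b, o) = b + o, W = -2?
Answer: 76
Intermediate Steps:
Q(U) = -2 + U² - U (Q(U) = (U² - U) - 2 = -2 + U² - U)
(1*(0 + V))*v(Q(-1), -19) = (1*(0 - 4))*((-2 + (-1)² - 1*(-1)) - 19) = (1*(-4))*((-2 + 1 + 1) - 19) = -4*(0 - 19) = -4*(-19) = 76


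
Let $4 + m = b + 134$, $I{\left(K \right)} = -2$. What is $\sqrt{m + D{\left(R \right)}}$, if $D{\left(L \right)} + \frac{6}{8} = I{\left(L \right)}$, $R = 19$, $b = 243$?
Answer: $\frac{\sqrt{1481}}{2} \approx 19.242$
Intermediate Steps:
$D{\left(L \right)} = - \frac{11}{4}$ ($D{\left(L \right)} = - \frac{3}{4} - 2 = - \frac{11}{4}$)
$m = 373$ ($m = -4 + \left(243 + 134\right) = -4 + 377 = 373$)
$\sqrt{m + D{\left(R \right)}} = \sqrt{373 - \frac{11}{4}} = \sqrt{\frac{1481}{4}} = \frac{\sqrt{1481}}{2}$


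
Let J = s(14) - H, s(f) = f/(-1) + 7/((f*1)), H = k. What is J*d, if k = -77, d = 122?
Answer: 7747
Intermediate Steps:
H = -77
s(f) = -f + 7/f (s(f) = f*(-1) + 7/f = -f + 7/f)
J = 127/2 (J = (-1*14 + 7/14) - 1*(-77) = (-14 + 7*(1/14)) + 77 = (-14 + ½) + 77 = -27/2 + 77 = 127/2 ≈ 63.500)
J*d = (127/2)*122 = 7747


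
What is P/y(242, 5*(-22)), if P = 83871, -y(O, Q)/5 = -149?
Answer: 83871/745 ≈ 112.58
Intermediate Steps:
y(O, Q) = 745 (y(O, Q) = -5*(-149) = 745)
P/y(242, 5*(-22)) = 83871/745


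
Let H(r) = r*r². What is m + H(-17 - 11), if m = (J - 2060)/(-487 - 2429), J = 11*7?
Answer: -21336683/972 ≈ -21951.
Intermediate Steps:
J = 77
H(r) = r³
m = 661/972 (m = (77 - 2060)/(-487 - 2429) = -1983/(-2916) = -1983*(-1/2916) = 661/972 ≈ 0.68004)
m + H(-17 - 11) = 661/972 + (-17 - 11)³ = 661/972 + (-28)³ = 661/972 - 21952 = -21336683/972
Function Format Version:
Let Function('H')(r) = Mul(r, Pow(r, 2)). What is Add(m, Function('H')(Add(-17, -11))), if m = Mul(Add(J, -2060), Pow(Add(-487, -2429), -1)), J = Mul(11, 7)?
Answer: Rational(-21336683, 972) ≈ -21951.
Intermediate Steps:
J = 77
Function('H')(r) = Pow(r, 3)
m = Rational(661, 972) (m = Mul(Add(77, -2060), Pow(Add(-487, -2429), -1)) = Mul(-1983, Pow(-2916, -1)) = Mul(-1983, Rational(-1, 2916)) = Rational(661, 972) ≈ 0.68004)
Add(m, Function('H')(Add(-17, -11))) = Add(Rational(661, 972), Pow(Add(-17, -11), 3)) = Add(Rational(661, 972), Pow(-28, 3)) = Add(Rational(661, 972), -21952) = Rational(-21336683, 972)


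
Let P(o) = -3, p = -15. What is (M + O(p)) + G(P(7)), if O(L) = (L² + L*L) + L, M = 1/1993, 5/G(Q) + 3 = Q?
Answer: 5191771/11958 ≈ 434.17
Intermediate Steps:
G(Q) = 5/(-3 + Q)
M = 1/1993 ≈ 0.00050176
O(L) = L + 2*L² (O(L) = (L² + L²) + L = 2*L² + L = L + 2*L²)
(M + O(p)) + G(P(7)) = (1/1993 - 15*(1 + 2*(-15))) + 5/(-3 - 3) = (1/1993 - 15*(1 - 30)) + 5/(-6) = (1/1993 - 15*(-29)) + 5*(-⅙) = (1/1993 + 435) - ⅚ = 866956/1993 - ⅚ = 5191771/11958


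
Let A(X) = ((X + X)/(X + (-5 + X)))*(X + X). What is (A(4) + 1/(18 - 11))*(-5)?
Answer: -2255/21 ≈ -107.38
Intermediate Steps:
A(X) = 4*X²/(-5 + 2*X) (A(X) = ((2*X)/(-5 + 2*X))*(2*X) = (2*X/(-5 + 2*X))*(2*X) = 4*X²/(-5 + 2*X))
(A(4) + 1/(18 - 11))*(-5) = (4*4²/(-5 + 2*4) + 1/(18 - 11))*(-5) = (4*16/(-5 + 8) + 1/7)*(-5) = (4*16/3 + ⅐)*(-5) = (4*16*(⅓) + ⅐)*(-5) = (64/3 + ⅐)*(-5) = (451/21)*(-5) = -2255/21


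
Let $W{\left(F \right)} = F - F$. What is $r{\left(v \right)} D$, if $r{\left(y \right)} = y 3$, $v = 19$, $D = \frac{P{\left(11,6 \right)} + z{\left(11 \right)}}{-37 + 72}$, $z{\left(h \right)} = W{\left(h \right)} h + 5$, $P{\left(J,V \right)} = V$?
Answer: $\frac{627}{35} \approx 17.914$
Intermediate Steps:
$W{\left(F \right)} = 0$
$z{\left(h \right)} = 5$ ($z{\left(h \right)} = 0 h + 5 = 0 + 5 = 5$)
$D = \frac{11}{35}$ ($D = \frac{6 + 5}{-37 + 72} = \frac{11}{35} \approx 0.31429$)
$r{\left(y \right)} = 3 y$
$r{\left(v \right)} D = 3 \cdot 19 \cdot \frac{11}{35} = 57 \cdot \frac{11}{35} = \frac{627}{35}$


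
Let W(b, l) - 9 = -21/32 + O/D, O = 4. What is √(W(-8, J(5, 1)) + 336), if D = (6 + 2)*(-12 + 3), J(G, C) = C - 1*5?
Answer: √198310/24 ≈ 18.555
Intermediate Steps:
J(G, C) = -5 + C (J(G, C) = C - 5 = -5 + C)
D = -72 (D = 8*(-9) = -72)
W(b, l) = 2387/288 (W(b, l) = 9 + (-21/32 + 4/(-72)) = 9 + (-21*1/32 + 4*(-1/72)) = 9 + (-21/32 - 1/18) = 9 - 205/288 = 2387/288)
√(W(-8, J(5, 1)) + 336) = √(2387/288 + 336) = √(99155/288) = √198310/24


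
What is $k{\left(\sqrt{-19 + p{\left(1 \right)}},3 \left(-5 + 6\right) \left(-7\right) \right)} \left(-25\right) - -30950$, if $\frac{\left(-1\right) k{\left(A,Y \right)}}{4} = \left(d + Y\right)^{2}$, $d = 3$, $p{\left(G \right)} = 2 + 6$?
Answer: $63350$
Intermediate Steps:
$p{\left(G \right)} = 8$
$k{\left(A,Y \right)} = - 4 \left(3 + Y\right)^{2}$
$k{\left(\sqrt{-19 + p{\left(1 \right)}},3 \left(-5 + 6\right) \left(-7\right) \right)} \left(-25\right) - -30950 = - 4 \left(3 + 3 \left(-5 + 6\right) \left(-7\right)\right)^{2} \left(-25\right) - -30950 = - 4 \left(3 + 3 \cdot 1 \left(-7\right)\right)^{2} \left(-25\right) + 30950 = - 4 \left(3 + 3 \left(-7\right)\right)^{2} \left(-25\right) + 30950 = - 4 \left(3 - 21\right)^{2} \left(-25\right) + 30950 = - 4 \left(-18\right)^{2} \left(-25\right) + 30950 = \left(-4\right) 324 \left(-25\right) + 30950 = \left(-1296\right) \left(-25\right) + 30950 = 32400 + 30950 = 63350$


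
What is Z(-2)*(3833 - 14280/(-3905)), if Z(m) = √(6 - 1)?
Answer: 2996429*√5/781 ≈ 8579.0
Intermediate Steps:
Z(m) = √5
Z(-2)*(3833 - 14280/(-3905)) = √5*(3833 - 14280/(-3905)) = √5*(3833 - 14280*(-1)/3905) = √5*(3833 - 1*(-2856/781)) = √5*(3833 + 2856/781) = √5*(2996429/781) = 2996429*√5/781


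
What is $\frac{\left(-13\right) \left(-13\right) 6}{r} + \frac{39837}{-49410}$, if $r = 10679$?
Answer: $- \frac{125105861}{175883130} \approx -0.7113$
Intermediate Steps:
$\frac{\left(-13\right) \left(-13\right) 6}{r} + \frac{39837}{-49410} = \frac{\left(-13\right) \left(-13\right) 6}{10679} + \frac{39837}{-49410} = 169 \cdot 6 \cdot \frac{1}{10679} + 39837 \left(- \frac{1}{49410}\right) = 1014 \cdot \frac{1}{10679} - \frac{13279}{16470} = \frac{1014}{10679} - \frac{13279}{16470} = - \frac{125105861}{175883130}$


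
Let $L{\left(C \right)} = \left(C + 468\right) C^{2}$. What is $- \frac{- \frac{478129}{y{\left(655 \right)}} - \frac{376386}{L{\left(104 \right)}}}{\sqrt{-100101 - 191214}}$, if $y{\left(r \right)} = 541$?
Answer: $- \frac{1479134585917 i \sqrt{291315}}{487520434727040} \approx - 1.6376 i$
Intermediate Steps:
$L{\left(C \right)} = C^{2} \left(468 + C\right)$ ($L{\left(C \right)} = \left(468 + C\right) C^{2} = C^{2} \left(468 + C\right)$)
$- \frac{- \frac{478129}{y{\left(655 \right)}} - \frac{376386}{L{\left(104 \right)}}}{\sqrt{-100101 - 191214}} = - \frac{- \frac{478129}{541} - \frac{376386}{104^{2} \left(468 + 104\right)}}{\sqrt{-100101 - 191214}} = - \frac{\left(-478129\right) \frac{1}{541} - \frac{376386}{10816 \cdot 572}}{\sqrt{-291315}} = - \frac{- \frac{478129}{541} - \frac{376386}{6186752}}{i \sqrt{291315}} = - \left(- \frac{478129}{541} - \frac{188193}{3093376}\right) \left(- \frac{i \sqrt{291315}}{291315}\right) = - \frac{\left(-1479134585917\right) \left(- \frac{i \sqrt{291315}}{291315}\right)}{1673516416} = - \frac{1479134585917 i \sqrt{291315}}{487520434727040}$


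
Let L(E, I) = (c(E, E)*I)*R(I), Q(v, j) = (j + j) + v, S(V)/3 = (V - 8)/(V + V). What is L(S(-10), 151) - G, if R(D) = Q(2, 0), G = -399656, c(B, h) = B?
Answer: 2002357/5 ≈ 4.0047e+5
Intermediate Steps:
S(V) = 3*(-8 + V)/(2*V) (S(V) = 3*((V - 8)/(V + V)) = 3*((-8 + V)/((2*V))) = 3*((-8 + V)*(1/(2*V))) = 3*((-8 + V)/(2*V)) = 3*(-8 + V)/(2*V))
Q(v, j) = v + 2*j (Q(v, j) = 2*j + v = v + 2*j)
R(D) = 2 (R(D) = 2 + 2*0 = 2 + 0 = 2)
L(E, I) = 2*E*I (L(E, I) = (E*I)*2 = 2*E*I)
L(S(-10), 151) - G = 2*(3/2 - 12/(-10))*151 - 1*(-399656) = 2*(3/2 - 12*(-⅒))*151 + 399656 = 2*(3/2 + 6/5)*151 + 399656 = 2*(27/10)*151 + 399656 = 4077/5 + 399656 = 2002357/5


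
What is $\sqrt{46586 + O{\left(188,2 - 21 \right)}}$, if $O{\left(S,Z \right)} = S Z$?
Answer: $\sqrt{43014} \approx 207.4$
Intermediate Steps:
$\sqrt{46586 + O{\left(188,2 - 21 \right)}} = \sqrt{46586 + 188 \left(2 - 21\right)} = \sqrt{46586 + 188 \left(-19\right)} = \sqrt{46586 - 3572} = \sqrt{43014}$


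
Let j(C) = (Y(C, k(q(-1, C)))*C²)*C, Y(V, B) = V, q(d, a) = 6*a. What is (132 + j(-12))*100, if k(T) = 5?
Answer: 2086800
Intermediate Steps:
j(C) = C⁴ (j(C) = (C*C²)*C = C³*C = C⁴)
(132 + j(-12))*100 = (132 + (-12)⁴)*100 = (132 + 20736)*100 = 20868*100 = 2086800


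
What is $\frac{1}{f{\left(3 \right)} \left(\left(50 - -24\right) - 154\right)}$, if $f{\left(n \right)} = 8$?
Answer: $- \frac{1}{640} \approx -0.0015625$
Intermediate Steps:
$\frac{1}{f{\left(3 \right)} \left(\left(50 - -24\right) - 154\right)} = \frac{1}{8 \left(\left(50 - -24\right) - 154\right)} = \frac{1}{8 \left(\left(50 + 24\right) - 154\right)} = \frac{1}{8 \left(74 - 154\right)} = \frac{1}{8 \left(-80\right)} = \frac{1}{-640} = - \frac{1}{640}$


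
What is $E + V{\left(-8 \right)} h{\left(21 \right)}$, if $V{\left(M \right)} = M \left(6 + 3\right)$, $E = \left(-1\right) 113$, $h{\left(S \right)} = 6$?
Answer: $-545$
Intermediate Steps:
$E = -113$
$V{\left(M \right)} = 9 M$ ($V{\left(M \right)} = M 9 = 9 M$)
$E + V{\left(-8 \right)} h{\left(21 \right)} = -113 + 9 \left(-8\right) 6 = -113 - 432 = -545$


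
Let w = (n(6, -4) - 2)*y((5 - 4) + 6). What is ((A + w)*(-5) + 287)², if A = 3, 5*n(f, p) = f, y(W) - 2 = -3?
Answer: 71824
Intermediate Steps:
y(W) = -1 (y(W) = 2 - 3 = -1)
n(f, p) = f/5
w = ⅘ (w = ((⅕)*6 - 2)*(-1) = (6/5 - 2)*(-1) = -⅘*(-1) = ⅘ ≈ 0.80000)
((A + w)*(-5) + 287)² = ((3 + ⅘)*(-5) + 287)² = ((19/5)*(-5) + 287)² = (-19 + 287)² = 268² = 71824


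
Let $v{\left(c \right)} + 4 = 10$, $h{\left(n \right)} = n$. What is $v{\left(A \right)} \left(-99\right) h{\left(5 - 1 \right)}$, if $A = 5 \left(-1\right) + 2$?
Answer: $-2376$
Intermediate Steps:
$A = -3$ ($A = -5 + 2 = -3$)
$v{\left(c \right)} = 6$ ($v{\left(c \right)} = -4 + 10 = 6$)
$v{\left(A \right)} \left(-99\right) h{\left(5 - 1 \right)} = 6 \left(-99\right) \left(5 - 1\right) = - 594 \left(5 - 1\right) = \left(-594\right) 4 = -2376$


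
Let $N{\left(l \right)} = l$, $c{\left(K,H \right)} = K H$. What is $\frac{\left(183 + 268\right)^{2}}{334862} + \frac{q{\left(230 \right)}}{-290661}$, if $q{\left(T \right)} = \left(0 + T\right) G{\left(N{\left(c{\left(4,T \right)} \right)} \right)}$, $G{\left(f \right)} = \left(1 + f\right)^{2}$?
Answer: $- \frac{1977906822503}{2949434054} \approx -670.61$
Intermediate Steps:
$c{\left(K,H \right)} = H K$
$q{\left(T \right)} = T \left(1 + 4 T\right)^{2}$ ($q{\left(T \right)} = \left(0 + T\right) \left(1 + T 4\right)^{2} = T \left(1 + 4 T\right)^{2}$)
$\frac{\left(183 + 268\right)^{2}}{334862} + \frac{q{\left(230 \right)}}{-290661} = \frac{\left(183 + 268\right)^{2}}{334862} + \frac{230 \left(1 + 4 \cdot 230\right)^{2}}{-290661} = 451^{2} \cdot \frac{1}{334862} + 230 \left(1 + 920\right)^{2} \left(- \frac{1}{290661}\right) = 203401 \cdot \frac{1}{334862} + 230 \cdot 921^{2} \left(- \frac{1}{290661}\right) = \frac{18491}{30442} + 230 \cdot 848241 \left(- \frac{1}{290661}\right) = \frac{18491}{30442} + 195095430 \left(- \frac{1}{290661}\right) = \frac{18491}{30442} - \frac{65031810}{96887} = - \frac{1977906822503}{2949434054}$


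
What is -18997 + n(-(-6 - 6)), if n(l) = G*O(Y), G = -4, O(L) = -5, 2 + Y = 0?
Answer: -18977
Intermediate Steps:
Y = -2 (Y = -2 + 0 = -2)
n(l) = 20 (n(l) = -4*(-5) = 20)
-18997 + n(-(-6 - 6)) = -18997 + 20 = -18977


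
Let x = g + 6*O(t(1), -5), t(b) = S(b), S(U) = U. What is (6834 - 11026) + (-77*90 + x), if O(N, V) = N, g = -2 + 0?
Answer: -11118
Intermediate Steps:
g = -2
t(b) = b
x = 4 (x = -2 + 6*1 = -2 + 6 = 4)
(6834 - 11026) + (-77*90 + x) = (6834 - 11026) + (-77*90 + 4) = -4192 + (-6930 + 4) = -4192 - 6926 = -11118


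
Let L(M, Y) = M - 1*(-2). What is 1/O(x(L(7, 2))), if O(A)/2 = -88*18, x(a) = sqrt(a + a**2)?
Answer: -1/3168 ≈ -0.00031566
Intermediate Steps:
L(M, Y) = 2 + M (L(M, Y) = M + 2 = 2 + M)
O(A) = -3168 (O(A) = 2*(-88*18) = 2*(-1584) = -3168)
1/O(x(L(7, 2))) = 1/(-3168) = -1/3168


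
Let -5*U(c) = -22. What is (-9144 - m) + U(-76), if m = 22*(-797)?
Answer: 41972/5 ≈ 8394.4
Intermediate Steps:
m = -17534
U(c) = 22/5 (U(c) = -⅕*(-22) = 22/5)
(-9144 - m) + U(-76) = (-9144 - 1*(-17534)) + 22/5 = (-9144 + 17534) + 22/5 = 8390 + 22/5 = 41972/5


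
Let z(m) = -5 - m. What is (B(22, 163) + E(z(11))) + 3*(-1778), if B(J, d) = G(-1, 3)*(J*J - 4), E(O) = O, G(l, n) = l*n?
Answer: -6790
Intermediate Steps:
B(J, d) = 12 - 3*J² (B(J, d) = (-1*3)*(J*J - 4) = -3*(J² - 4) = -3*(-4 + J²) = 12 - 3*J²)
(B(22, 163) + E(z(11))) + 3*(-1778) = ((12 - 3*22²) + (-5 - 1*11)) + 3*(-1778) = ((12 - 3*484) + (-5 - 11)) - 5334 = ((12 - 1452) - 16) - 5334 = (-1440 - 16) - 5334 = -1456 - 5334 = -6790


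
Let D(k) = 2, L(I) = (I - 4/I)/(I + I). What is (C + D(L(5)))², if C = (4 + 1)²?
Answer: 729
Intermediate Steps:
C = 25 (C = 5² = 25)
L(I) = (I - 4/I)/(2*I) (L(I) = (I - 4/I)/((2*I)) = (I - 4/I)*(1/(2*I)) = (I - 4/I)/(2*I))
(C + D(L(5)))² = (25 + 2)² = 27² = 729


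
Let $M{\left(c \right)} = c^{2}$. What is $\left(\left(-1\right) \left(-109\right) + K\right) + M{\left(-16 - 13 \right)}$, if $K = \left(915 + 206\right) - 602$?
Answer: $1469$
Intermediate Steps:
$K = 519$ ($K = 1121 - 602 = 519$)
$\left(\left(-1\right) \left(-109\right) + K\right) + M{\left(-16 - 13 \right)} = \left(\left(-1\right) \left(-109\right) + 519\right) + \left(-16 - 13\right)^{2} = \left(109 + 519\right) + \left(-16 - 13\right)^{2} = 628 + \left(-29\right)^{2} = 628 + 841 = 1469$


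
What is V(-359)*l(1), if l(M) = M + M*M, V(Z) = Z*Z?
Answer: 257762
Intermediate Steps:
V(Z) = Z²
l(M) = M + M²
V(-359)*l(1) = (-359)²*(1*(1 + 1)) = 128881*(1*2) = 128881*2 = 257762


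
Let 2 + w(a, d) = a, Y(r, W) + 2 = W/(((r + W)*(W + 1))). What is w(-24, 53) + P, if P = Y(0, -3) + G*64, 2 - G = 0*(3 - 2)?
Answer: 199/2 ≈ 99.500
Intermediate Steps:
Y(r, W) = -2 + W/((1 + W)*(W + r)) (Y(r, W) = -2 + W/(((r + W)*(W + 1))) = -2 + W/(((W + r)*(1 + W))) = -2 + W/(((1 + W)*(W + r))) = -2 + W*(1/((1 + W)*(W + r))) = -2 + W/((1 + W)*(W + r)))
G = 2 (G = 2 - 0*(3 - 2) = 2 - 0 = 2 - 1*0 = 2 + 0 = 2)
w(a, d) = -2 + a
P = 251/2 (P = (-1*(-3) - 2*0 - 2*(-3)**2 - 2*(-3)*0)/(-3 + 0 + (-3)**2 - 3*0) + 2*64 = (3 + 0 - 2*9 + 0)/(-3 + 0 + 9 + 0) + 128 = (3 + 0 - 18 + 0)/6 + 128 = (1/6)*(-15) + 128 = -5/2 + 128 = 251/2 ≈ 125.50)
w(-24, 53) + P = (-2 - 24) + 251/2 = -26 + 251/2 = 199/2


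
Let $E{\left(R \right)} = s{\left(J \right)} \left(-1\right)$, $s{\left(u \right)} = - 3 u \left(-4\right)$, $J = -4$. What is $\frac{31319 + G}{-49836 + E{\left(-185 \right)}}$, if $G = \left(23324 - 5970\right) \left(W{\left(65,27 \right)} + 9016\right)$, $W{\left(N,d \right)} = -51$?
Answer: $- \frac{155609929}{49788} \approx -3125.4$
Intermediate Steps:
$s{\left(u \right)} = 12 u$
$G = 155578610$ ($G = \left(23324 - 5970\right) \left(-51 + 9016\right) = 17354 \cdot 8965 = 155578610$)
$E{\left(R \right)} = 48$ ($E{\left(R \right)} = 12 \left(-4\right) \left(-1\right) = \left(-48\right) \left(-1\right) = 48$)
$\frac{31319 + G}{-49836 + E{\left(-185 \right)}} = \frac{31319 + 155578610}{-49836 + 48} = \frac{155609929}{-49788} = 155609929 \left(- \frac{1}{49788}\right) = - \frac{155609929}{49788}$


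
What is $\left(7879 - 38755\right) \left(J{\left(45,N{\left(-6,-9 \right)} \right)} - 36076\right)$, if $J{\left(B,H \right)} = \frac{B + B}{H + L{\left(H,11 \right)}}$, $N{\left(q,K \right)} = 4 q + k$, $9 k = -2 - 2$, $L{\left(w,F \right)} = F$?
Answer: $\frac{134804801256}{121} \approx 1.1141 \cdot 10^{9}$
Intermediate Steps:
$k = - \frac{4}{9}$ ($k = \frac{-2 - 2}{9} = \frac{1}{9} \left(-4\right) = - \frac{4}{9} \approx -0.44444$)
$N{\left(q,K \right)} = - \frac{4}{9} + 4 q$ ($N{\left(q,K \right)} = 4 q - \frac{4}{9} = - \frac{4}{9} + 4 q$)
$J{\left(B,H \right)} = \frac{2 B}{11 + H}$ ($J{\left(B,H \right)} = \frac{B + B}{H + 11} = \frac{2 B}{11 + H}$)
$\left(7879 - 38755\right) \left(J{\left(45,N{\left(-6,-9 \right)} \right)} - 36076\right) = \left(7879 - 38755\right) \left(2 \cdot 45 \frac{1}{11 + \left(- \frac{4}{9} + 4 \left(-6\right)\right)} - 36076\right) = - 30876 \left(2 \cdot 45 \frac{1}{11 - \frac{220}{9}} - 36076\right) = - 30876 \left(2 \cdot 45 \frac{1}{- \frac{121}{9}} - 36076\right) = - 30876 \left(2 \cdot 45 \left(- \frac{9}{121}\right) - 36076\right) = - 30876 \left(- \frac{810}{121} - 36076\right) = \left(-30876\right) \left(- \frac{4366006}{121}\right) = \frac{134804801256}{121}$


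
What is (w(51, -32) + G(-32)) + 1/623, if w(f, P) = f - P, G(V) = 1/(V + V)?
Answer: 3308817/39872 ≈ 82.986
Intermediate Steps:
G(V) = 1/(2*V)
(w(51, -32) + G(-32)) + 1/623 = ((51 - 1*(-32)) + (½)/(-32)) + 1/623 = ((51 + 32) + (½)*(-1/32)) + 1/623 = (83 - 1/64) + 1/623 = 5311/64 + 1/623 = 3308817/39872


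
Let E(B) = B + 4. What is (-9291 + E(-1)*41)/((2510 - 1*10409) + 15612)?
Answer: -3056/2571 ≈ -1.1886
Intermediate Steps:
E(B) = 4 + B
(-9291 + E(-1)*41)/((2510 - 1*10409) + 15612) = (-9291 + (4 - 1)*41)/((2510 - 1*10409) + 15612) = (-9291 + 3*41)/((2510 - 10409) + 15612) = (-9291 + 123)/(-7899 + 15612) = -9168/7713 = -9168*1/7713 = -3056/2571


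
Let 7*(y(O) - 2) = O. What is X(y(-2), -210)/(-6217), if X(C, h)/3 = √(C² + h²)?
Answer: -18*√60029/43519 ≈ -0.10134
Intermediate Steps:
y(O) = 2 + O/7
X(C, h) = 3*√(C² + h²)
X(y(-2), -210)/(-6217) = (3*√((2 + (⅐)*(-2))² + (-210)²))/(-6217) = (3*√((2 - 2/7)² + 44100))*(-1/6217) = (3*√((12/7)² + 44100))*(-1/6217) = (3*√(144/49 + 44100))*(-1/6217) = (3*√(2161044/49))*(-1/6217) = (3*(6*√60029/7))*(-1/6217) = (18*√60029/7)*(-1/6217) = -18*√60029/43519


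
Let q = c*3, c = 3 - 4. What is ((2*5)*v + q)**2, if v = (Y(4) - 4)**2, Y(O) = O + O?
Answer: 24649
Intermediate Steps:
c = -1
Y(O) = 2*O
v = 16 (v = (2*4 - 4)**2 = (8 - 4)**2 = 4**2 = 16)
q = -3 (q = -1*3 = -3)
((2*5)*v + q)**2 = ((2*5)*16 - 3)**2 = (10*16 - 3)**2 = (160 - 3)**2 = 157**2 = 24649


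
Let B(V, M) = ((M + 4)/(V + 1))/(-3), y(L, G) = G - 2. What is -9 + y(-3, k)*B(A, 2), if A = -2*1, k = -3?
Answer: -19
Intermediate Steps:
y(L, G) = -2 + G
A = -2
B(V, M) = -(4 + M)/(3*(1 + V)) (B(V, M) = ((4 + M)/(1 + V))*(-⅓) = -(4 + M)/(3*(1 + V)))
-9 + y(-3, k)*B(A, 2) = -9 + (-2 - 3)*((-4 - 1*2)/(3*(1 - 2))) = -9 - 5*(-4 - 2)/(3*(-1)) = -9 - 5*(-1)*(-6)/3 = -9 - 5*2 = -9 - 10 = -19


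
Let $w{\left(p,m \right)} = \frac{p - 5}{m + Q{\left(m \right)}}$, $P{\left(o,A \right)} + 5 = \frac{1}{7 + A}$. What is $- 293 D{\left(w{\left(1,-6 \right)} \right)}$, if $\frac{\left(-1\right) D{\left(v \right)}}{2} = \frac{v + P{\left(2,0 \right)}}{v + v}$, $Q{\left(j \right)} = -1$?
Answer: $- \frac{4395}{2} \approx -2197.5$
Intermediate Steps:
$P{\left(o,A \right)} = -5 + \frac{1}{7 + A}$
$w{\left(p,m \right)} = \frac{-5 + p}{-1 + m}$ ($w{\left(p,m \right)} = \frac{p - 5}{m - 1} = \frac{-5 + p}{-1 + m}$)
$D{\left(v \right)} = - \frac{- \frac{34}{7} + v}{v}$ ($D{\left(v \right)} = - 2 \frac{v + \frac{-34 - 0}{7 + 0}}{v + v} = - 2 \frac{v + \frac{-34 + 0}{7}}{2 v} = - 2 \left(v + \frac{1}{7} \left(-34\right)\right) \frac{1}{2 v} = - 2 \left(v - \frac{34}{7}\right) \frac{1}{2 v} = - 2 \left(- \frac{34}{7} + v\right) \frac{1}{2 v} = - 2 \frac{- \frac{34}{7} + v}{2 v} = - \frac{- \frac{34}{7} + v}{v}$)
$- 293 D{\left(w{\left(1,-6 \right)} \right)} = - 293 \frac{\frac{34}{7} - \frac{-5 + 1}{-1 - 6}}{\frac{1}{-1 - 6} \left(-5 + 1\right)} = - 293 \frac{\frac{34}{7} - \frac{1}{-7} \left(-4\right)}{\frac{1}{-7} \left(-4\right)} = - 293 \frac{\frac{34}{7} - \left(- \frac{1}{7}\right) \left(-4\right)}{\left(- \frac{1}{7}\right) \left(-4\right)} = - 293 \frac{\frac{34}{7} - \frac{4}{7}}{\frac{4}{7}} = - 293 \frac{7 \left(\frac{34}{7} - \frac{4}{7}\right)}{4} = - 293 \cdot \frac{7}{4} \cdot \frac{30}{7} = \left(-293\right) \frac{15}{2} = - \frac{4395}{2}$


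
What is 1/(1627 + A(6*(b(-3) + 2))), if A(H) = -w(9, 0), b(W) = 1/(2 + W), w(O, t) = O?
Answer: 1/1618 ≈ 0.00061805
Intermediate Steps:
A(H) = -9 (A(H) = -1*9 = -9)
1/(1627 + A(6*(b(-3) + 2))) = 1/(1627 - 9) = 1/1618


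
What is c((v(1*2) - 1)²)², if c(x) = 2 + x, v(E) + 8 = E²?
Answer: 729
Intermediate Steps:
v(E) = -8 + E²
c((v(1*2) - 1)²)² = (2 + ((-8 + (1*2)²) - 1)²)² = (2 + ((-8 + 2²) - 1)²)² = (2 + ((-8 + 4) - 1)²)² = (2 + (-4 - 1)²)² = (2 + (-5)²)² = (2 + 25)² = 27² = 729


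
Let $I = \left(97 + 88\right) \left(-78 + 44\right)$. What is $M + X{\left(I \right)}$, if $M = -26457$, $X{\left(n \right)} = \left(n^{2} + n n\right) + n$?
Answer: $79095453$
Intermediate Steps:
$I = -6290$ ($I = 185 \left(-34\right) = -6290$)
$X{\left(n \right)} = n + 2 n^{2}$ ($X{\left(n \right)} = \left(n^{2} + n^{2}\right) + n = 2 n^{2} + n = n + 2 n^{2}$)
$M + X{\left(I \right)} = -26457 - 6290 \left(1 + 2 \left(-6290\right)\right) = -26457 - 6290 \left(1 - 12580\right) = -26457 - -79121910 = -26457 + 79121910 = 79095453$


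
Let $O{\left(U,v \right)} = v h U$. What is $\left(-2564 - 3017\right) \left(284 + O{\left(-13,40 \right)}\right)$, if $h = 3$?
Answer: $7121356$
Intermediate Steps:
$O{\left(U,v \right)} = 3 U v$ ($O{\left(U,v \right)} = v 3 U = 3 v U = 3 U v$)
$\left(-2564 - 3017\right) \left(284 + O{\left(-13,40 \right)}\right) = \left(-2564 - 3017\right) \left(284 + 3 \left(-13\right) 40\right) = - 5581 \left(284 - 1560\right) = \left(-5581\right) \left(-1276\right) = 7121356$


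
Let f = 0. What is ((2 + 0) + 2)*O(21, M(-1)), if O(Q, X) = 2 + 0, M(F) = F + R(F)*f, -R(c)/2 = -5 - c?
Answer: 8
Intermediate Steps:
R(c) = 10 + 2*c (R(c) = -2*(-5 - c) = 10 + 2*c)
M(F) = F (M(F) = F + (10 + 2*F)*0 = F + 0 = F)
O(Q, X) = 2
((2 + 0) + 2)*O(21, M(-1)) = ((2 + 0) + 2)*2 = (2 + 2)*2 = 4*2 = 8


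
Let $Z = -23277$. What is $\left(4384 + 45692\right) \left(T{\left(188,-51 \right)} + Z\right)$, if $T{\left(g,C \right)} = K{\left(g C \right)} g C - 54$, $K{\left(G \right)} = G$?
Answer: $4602305537388$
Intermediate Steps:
$T{\left(g,C \right)} = -54 + C^{2} g^{2}$ ($T{\left(g,C \right)} = g C g C - 54 = C g g C - 54 = C g^{2} C - 54 = C^{2} g^{2} - 54 = -54 + C^{2} g^{2}$)
$\left(4384 + 45692\right) \left(T{\left(188,-51 \right)} + Z\right) = \left(4384 + 45692\right) \left(\left(-54 + \left(-51\right)^{2} \cdot 188^{2}\right) - 23277\right) = 50076 \left(\left(-54 + 2601 \cdot 35344\right) - 23277\right) = 50076 \left(\left(-54 + 91929744\right) - 23277\right) = 50076 \left(91929690 - 23277\right) = 50076 \cdot 91906413 = 4602305537388$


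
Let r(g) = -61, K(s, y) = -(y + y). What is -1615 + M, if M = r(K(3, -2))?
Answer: -1676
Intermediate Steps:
K(s, y) = -2*y
M = -61
-1615 + M = -1615 - 61 = -1676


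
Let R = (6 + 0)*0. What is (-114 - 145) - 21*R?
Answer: -259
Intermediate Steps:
R = 0 (R = 6*0 = 0)
(-114 - 145) - 21*R = (-114 - 145) - 21*0 = -259 + 0 = -259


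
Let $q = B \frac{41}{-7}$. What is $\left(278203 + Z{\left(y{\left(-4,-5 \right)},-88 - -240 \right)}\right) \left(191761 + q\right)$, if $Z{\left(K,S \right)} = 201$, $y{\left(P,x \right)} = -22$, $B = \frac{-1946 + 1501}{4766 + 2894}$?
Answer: $\frac{20447268559059}{383} \approx 5.3387 \cdot 10^{10}$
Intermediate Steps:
$B = - \frac{89}{1532}$ ($B = - \frac{445}{7660} = \left(-445\right) \frac{1}{7660} = - \frac{89}{1532} \approx -0.058094$)
$q = \frac{3649}{10724}$ ($q = - \frac{89 \frac{41}{-7}}{1532} = - \frac{89 \cdot 41 \left(- \frac{1}{7}\right)}{1532} = \left(- \frac{89}{1532}\right) \left(- \frac{41}{7}\right) = \frac{3649}{10724} \approx 0.34026$)
$\left(278203 + Z{\left(y{\left(-4,-5 \right)},-88 - -240 \right)}\right) \left(191761 + q\right) = \left(278203 + 201\right) \left(191761 + \frac{3649}{10724}\right) = 278404 \cdot \frac{2056448613}{10724} = \frac{20447268559059}{383}$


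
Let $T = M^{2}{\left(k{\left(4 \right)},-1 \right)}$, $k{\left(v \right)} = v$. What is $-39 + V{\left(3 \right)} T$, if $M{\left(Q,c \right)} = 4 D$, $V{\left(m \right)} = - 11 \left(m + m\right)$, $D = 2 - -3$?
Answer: $-26439$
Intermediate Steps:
$D = 5$ ($D = 2 + 3 = 5$)
$V{\left(m \right)} = - 22 m$ ($V{\left(m \right)} = - 11 \cdot 2 m = - 22 m$)
$M{\left(Q,c \right)} = 20$ ($M{\left(Q,c \right)} = 4 \cdot 5 = 20$)
$T = 400$ ($T = 20^{2} = 400$)
$-39 + V{\left(3 \right)} T = -39 + \left(-22\right) 3 \cdot 400 = -39 - 26400 = -26439$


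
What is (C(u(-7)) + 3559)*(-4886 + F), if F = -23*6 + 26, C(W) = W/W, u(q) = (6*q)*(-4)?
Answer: -17792880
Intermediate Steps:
u(q) = -24*q
C(W) = 1
F = -112 (F = -138 + 26 = -112)
(C(u(-7)) + 3559)*(-4886 + F) = (1 + 3559)*(-4886 - 112) = 3560*(-4998) = -17792880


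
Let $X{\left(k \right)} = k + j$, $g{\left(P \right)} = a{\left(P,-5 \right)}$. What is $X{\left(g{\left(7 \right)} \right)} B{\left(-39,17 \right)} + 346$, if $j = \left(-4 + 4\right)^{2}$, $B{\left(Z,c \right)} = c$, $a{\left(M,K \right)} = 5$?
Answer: $431$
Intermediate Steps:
$g{\left(P \right)} = 5$
$j = 0$ ($j = 0^{2} = 0$)
$X{\left(k \right)} = k$ ($X{\left(k \right)} = k + 0 = k$)
$X{\left(g{\left(7 \right)} \right)} B{\left(-39,17 \right)} + 346 = 5 \cdot 17 + 346 = 85 + 346 = 431$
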